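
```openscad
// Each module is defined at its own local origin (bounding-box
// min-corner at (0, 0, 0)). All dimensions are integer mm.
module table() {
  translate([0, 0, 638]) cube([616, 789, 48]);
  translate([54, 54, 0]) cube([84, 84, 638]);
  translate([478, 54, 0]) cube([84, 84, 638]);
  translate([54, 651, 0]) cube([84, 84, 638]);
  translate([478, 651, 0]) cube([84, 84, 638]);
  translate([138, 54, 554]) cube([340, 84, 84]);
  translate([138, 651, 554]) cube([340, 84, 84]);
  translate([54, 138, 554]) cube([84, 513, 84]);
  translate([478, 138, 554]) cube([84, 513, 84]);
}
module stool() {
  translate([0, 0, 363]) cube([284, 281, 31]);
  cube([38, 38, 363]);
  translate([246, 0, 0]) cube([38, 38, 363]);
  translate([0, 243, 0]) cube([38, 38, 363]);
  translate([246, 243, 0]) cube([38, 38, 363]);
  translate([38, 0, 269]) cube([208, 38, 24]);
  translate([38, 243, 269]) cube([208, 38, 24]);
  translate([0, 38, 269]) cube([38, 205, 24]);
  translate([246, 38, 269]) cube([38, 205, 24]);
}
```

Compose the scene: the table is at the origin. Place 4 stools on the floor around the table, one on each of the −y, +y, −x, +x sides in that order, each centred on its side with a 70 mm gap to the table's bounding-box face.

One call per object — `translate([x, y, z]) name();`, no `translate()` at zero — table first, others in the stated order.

table();
translate([166, -351, 0]) stool();
translate([166, 859, 0]) stool();
translate([-354, 254, 0]) stool();
translate([686, 254, 0]) stool();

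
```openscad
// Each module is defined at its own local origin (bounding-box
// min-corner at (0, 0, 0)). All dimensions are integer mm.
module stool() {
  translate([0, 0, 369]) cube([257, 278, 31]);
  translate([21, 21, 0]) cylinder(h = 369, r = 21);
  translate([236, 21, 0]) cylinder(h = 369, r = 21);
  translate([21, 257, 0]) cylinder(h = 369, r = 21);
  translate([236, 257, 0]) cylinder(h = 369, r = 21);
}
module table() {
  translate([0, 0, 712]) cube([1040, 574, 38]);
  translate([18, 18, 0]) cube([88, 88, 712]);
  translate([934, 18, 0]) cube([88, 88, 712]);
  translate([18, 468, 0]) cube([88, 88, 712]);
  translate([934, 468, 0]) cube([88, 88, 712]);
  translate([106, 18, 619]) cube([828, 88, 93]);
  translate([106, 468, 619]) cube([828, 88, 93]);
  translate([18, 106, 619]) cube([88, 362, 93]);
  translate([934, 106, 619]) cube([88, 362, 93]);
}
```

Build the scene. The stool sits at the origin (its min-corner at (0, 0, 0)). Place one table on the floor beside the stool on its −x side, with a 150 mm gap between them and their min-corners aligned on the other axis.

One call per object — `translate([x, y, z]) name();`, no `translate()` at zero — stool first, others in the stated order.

stool();
translate([-1190, 0, 0]) table();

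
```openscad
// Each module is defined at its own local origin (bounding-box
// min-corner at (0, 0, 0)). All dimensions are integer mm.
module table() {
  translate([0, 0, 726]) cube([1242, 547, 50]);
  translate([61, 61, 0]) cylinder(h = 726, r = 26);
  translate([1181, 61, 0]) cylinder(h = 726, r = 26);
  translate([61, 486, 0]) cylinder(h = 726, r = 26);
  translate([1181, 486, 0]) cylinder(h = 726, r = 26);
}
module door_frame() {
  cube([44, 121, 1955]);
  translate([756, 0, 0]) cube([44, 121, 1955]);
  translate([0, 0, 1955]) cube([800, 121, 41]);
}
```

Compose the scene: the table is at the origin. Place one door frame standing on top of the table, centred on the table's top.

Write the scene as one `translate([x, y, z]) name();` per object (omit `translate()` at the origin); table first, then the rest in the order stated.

table();
translate([221, 213, 776]) door_frame();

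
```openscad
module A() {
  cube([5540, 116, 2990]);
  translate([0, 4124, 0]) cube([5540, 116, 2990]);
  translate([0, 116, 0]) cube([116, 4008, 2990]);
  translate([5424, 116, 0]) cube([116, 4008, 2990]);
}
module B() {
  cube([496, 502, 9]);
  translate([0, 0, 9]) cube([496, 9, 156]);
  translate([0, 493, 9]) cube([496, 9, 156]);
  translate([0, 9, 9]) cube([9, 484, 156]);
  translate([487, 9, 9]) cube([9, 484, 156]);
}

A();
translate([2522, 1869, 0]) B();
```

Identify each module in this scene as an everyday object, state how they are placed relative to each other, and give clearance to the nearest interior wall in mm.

A is a house frame. B is an open box. The open box sits inside the house frame, centred. The clearance to the nearest interior wall is 1753 mm.

Clearances: x = 2406, y = 1753; minimum 1753 mm.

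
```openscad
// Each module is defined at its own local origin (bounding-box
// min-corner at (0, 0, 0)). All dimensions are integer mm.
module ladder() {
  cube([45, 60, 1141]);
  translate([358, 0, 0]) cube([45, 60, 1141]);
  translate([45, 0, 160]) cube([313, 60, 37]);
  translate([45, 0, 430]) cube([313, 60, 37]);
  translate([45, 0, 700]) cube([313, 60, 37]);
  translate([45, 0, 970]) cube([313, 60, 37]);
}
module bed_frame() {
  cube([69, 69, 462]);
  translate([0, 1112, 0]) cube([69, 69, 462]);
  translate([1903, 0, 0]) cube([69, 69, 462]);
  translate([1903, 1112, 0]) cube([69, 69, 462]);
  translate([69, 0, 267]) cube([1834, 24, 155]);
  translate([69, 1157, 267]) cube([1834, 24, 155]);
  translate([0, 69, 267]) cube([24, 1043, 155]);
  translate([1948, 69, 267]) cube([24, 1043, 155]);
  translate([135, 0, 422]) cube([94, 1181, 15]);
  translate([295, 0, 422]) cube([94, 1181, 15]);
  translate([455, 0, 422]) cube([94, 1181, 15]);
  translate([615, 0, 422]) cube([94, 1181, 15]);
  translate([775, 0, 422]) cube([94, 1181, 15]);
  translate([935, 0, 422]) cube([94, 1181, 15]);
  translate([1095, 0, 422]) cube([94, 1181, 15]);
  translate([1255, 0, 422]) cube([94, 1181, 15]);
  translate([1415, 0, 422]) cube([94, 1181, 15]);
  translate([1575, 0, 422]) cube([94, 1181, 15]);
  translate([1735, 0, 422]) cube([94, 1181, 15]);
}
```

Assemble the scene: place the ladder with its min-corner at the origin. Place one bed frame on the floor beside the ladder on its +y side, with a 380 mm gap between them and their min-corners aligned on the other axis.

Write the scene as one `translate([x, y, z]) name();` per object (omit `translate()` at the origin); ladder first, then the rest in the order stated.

ladder();
translate([0, 440, 0]) bed_frame();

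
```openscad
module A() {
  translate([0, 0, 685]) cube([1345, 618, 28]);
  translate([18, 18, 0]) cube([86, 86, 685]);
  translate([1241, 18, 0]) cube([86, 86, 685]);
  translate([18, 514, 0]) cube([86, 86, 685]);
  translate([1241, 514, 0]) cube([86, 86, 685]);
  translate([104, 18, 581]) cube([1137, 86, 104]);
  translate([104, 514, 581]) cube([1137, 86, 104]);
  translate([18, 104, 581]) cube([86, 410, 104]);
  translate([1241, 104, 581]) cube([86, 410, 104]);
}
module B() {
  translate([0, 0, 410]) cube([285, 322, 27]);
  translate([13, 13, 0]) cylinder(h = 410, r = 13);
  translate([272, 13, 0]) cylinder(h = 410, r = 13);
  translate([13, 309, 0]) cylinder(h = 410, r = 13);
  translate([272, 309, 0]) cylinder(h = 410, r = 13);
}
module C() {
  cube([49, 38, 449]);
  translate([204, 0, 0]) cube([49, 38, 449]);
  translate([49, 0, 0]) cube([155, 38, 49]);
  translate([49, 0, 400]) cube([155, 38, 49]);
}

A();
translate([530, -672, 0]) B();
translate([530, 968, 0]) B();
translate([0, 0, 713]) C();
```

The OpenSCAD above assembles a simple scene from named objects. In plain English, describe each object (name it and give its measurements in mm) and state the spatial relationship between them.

A is a table: top 1345 mm (x) × 618 mm (y), 28 mm thick, upper face at z = 713 mm, on four 86×86 mm square legs, each inset 18 mm from the nearest pair of top edges, running from z = 0 to the bottom of the top. Four apron rails, 86 mm thick and 104 mm tall, run between adjacent legs with their top edges flush with the underside of the top and their outer faces flush with the legs' outer faces.

B is a simple wooden stool: a rectangular seat 285 mm (x) by 322 mm (y), 27 mm thick, top face at z = 437 mm, on four round legs, each 26 mm in diameter. The legs rest on z = 0, each leg's axis is inset half a diameter from the nearest pair of seat edges (so the leg's bounding box is flush with the corner).

C is a picture frame with a 155×351 mm rectangular opening (x by z) and a uniform 49 mm border on every side. Frame depth is 38 mm along y. It is built from two vertical stiles running the full outside height and two horizontal rails spanning the gap between the stiles.

Two stools sit around the table at the −y, +y sides. The picture frame is on top of the table.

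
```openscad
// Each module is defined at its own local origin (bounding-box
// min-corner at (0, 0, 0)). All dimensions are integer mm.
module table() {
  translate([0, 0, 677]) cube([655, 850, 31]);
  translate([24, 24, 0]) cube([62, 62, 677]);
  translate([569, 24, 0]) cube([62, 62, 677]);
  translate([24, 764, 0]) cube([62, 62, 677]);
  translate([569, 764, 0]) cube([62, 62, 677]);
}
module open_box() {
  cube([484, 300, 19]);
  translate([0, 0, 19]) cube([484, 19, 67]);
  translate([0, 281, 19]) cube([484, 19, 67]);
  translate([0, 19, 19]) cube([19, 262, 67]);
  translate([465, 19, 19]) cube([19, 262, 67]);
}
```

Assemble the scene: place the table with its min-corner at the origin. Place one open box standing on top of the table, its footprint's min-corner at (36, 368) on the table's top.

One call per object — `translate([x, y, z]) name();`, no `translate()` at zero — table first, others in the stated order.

table();
translate([36, 368, 708]) open_box();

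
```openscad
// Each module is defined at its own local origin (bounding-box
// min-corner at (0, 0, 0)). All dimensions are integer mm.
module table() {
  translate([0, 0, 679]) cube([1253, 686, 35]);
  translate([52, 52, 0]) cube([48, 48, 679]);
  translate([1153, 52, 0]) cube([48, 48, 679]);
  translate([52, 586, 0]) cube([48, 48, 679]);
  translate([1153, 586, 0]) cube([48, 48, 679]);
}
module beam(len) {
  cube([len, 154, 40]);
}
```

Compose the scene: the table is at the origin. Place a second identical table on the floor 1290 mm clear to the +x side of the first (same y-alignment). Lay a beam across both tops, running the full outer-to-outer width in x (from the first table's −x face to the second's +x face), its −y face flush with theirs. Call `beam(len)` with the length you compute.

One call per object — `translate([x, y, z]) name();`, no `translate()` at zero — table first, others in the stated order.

table();
translate([2543, 0, 0]) table();
translate([0, 0, 714]) beam(3796);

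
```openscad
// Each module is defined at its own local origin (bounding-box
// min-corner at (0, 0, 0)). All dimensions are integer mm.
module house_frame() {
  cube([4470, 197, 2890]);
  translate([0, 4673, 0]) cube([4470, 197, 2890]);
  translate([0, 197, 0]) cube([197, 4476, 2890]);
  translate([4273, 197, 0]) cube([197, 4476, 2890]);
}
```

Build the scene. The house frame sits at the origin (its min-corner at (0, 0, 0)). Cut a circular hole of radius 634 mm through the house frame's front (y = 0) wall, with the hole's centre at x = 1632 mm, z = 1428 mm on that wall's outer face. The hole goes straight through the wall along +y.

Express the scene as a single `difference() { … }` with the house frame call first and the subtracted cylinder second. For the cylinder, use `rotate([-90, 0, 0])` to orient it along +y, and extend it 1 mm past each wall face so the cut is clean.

difference() {
  house_frame();
  translate([1632, -1, 1428]) rotate([-90, 0, 0]) cylinder(h = 199, r = 634);
}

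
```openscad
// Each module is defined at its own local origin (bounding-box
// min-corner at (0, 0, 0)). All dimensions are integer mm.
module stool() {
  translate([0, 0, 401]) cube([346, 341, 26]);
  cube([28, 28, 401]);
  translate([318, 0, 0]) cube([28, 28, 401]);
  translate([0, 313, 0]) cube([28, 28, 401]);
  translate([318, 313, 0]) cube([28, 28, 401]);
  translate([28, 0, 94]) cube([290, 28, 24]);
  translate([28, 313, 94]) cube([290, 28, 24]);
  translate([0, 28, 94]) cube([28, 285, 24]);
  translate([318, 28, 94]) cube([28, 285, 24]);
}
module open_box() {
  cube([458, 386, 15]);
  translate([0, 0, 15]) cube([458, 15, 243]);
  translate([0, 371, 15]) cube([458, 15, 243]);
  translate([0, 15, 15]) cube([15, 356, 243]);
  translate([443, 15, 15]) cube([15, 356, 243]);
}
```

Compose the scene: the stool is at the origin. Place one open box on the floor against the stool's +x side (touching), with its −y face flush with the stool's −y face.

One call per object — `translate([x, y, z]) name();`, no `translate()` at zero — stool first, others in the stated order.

stool();
translate([346, 0, 0]) open_box();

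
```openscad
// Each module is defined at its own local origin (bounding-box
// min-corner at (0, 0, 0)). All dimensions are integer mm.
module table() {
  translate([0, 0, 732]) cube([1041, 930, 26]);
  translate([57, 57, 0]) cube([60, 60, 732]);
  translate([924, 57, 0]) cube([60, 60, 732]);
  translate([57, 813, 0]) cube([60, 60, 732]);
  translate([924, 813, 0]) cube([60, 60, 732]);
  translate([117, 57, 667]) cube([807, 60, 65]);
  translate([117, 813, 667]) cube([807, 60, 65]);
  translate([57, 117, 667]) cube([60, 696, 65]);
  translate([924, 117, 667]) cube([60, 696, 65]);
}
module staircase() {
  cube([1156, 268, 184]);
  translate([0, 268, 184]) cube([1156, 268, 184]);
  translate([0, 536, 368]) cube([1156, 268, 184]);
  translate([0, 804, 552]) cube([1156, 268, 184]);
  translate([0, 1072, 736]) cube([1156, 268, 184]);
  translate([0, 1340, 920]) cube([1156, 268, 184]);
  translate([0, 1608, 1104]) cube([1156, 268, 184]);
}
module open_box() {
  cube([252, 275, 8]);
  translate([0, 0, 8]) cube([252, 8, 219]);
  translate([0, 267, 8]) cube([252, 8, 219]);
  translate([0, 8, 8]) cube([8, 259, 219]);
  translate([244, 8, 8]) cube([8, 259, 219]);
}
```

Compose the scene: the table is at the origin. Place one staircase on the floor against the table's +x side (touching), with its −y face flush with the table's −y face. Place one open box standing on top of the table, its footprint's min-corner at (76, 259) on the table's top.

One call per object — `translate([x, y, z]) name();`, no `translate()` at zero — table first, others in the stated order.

table();
translate([1041, 0, 0]) staircase();
translate([76, 259, 758]) open_box();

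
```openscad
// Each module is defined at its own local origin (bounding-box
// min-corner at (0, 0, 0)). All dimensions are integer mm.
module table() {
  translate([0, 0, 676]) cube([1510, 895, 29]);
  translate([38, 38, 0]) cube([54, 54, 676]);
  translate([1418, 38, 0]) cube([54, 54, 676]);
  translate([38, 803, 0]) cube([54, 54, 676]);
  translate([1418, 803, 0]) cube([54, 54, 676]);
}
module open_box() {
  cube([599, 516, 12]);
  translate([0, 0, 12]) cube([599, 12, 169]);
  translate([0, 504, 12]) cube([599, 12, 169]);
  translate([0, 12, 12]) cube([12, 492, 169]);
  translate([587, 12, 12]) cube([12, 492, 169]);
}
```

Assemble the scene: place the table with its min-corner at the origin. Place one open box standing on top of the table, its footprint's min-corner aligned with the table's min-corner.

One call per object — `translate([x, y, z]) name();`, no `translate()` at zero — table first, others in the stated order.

table();
translate([0, 0, 705]) open_box();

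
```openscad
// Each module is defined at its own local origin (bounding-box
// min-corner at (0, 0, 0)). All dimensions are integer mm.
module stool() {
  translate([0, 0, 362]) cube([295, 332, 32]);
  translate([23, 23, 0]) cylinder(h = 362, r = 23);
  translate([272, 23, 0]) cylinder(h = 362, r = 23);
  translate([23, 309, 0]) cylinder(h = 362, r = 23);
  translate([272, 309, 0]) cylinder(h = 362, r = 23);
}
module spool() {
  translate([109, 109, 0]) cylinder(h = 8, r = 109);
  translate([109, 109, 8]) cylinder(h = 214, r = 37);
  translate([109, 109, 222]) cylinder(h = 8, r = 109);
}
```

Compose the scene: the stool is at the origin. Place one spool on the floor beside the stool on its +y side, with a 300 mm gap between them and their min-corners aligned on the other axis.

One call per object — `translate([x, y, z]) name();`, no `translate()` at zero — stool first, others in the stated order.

stool();
translate([0, 632, 0]) spool();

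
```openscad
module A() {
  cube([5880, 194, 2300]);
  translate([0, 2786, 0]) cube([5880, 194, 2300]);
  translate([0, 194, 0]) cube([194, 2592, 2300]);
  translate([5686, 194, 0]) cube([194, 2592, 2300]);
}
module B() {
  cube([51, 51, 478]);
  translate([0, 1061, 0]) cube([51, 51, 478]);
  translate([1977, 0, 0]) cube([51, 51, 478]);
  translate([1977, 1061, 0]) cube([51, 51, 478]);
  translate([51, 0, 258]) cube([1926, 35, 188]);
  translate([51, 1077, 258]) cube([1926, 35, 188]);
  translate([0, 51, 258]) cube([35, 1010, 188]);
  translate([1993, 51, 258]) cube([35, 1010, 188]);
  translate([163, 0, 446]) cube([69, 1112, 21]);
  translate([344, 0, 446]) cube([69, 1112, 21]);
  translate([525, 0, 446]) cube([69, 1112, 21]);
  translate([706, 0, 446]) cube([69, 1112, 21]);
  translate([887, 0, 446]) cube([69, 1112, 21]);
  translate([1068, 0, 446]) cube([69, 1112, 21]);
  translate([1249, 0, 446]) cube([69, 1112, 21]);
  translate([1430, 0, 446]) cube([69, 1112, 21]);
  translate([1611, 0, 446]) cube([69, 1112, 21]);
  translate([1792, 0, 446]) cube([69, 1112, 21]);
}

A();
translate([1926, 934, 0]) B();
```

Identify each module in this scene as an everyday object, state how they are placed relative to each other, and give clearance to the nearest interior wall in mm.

Clearances: x = 1732, y = 740; minimum 740 mm.

A is a house frame. B is a bed frame. The bed frame sits inside the house frame, centred. The clearance to the nearest interior wall is 740 mm.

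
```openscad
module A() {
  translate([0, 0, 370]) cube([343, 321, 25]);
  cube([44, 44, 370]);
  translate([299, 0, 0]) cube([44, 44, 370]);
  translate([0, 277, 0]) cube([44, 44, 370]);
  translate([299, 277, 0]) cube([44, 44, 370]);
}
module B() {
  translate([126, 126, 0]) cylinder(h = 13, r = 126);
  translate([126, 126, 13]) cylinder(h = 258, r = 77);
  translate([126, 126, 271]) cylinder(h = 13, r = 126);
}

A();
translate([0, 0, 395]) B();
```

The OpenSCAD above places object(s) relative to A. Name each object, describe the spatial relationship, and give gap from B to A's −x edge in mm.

A is a stool. B is a spool. The spool is on top of the stool. The gap from the spool to the stool's −x edge is 0 mm.

The spool's min-x is at 0; the stool's min-x is 0; gap = 0 mm.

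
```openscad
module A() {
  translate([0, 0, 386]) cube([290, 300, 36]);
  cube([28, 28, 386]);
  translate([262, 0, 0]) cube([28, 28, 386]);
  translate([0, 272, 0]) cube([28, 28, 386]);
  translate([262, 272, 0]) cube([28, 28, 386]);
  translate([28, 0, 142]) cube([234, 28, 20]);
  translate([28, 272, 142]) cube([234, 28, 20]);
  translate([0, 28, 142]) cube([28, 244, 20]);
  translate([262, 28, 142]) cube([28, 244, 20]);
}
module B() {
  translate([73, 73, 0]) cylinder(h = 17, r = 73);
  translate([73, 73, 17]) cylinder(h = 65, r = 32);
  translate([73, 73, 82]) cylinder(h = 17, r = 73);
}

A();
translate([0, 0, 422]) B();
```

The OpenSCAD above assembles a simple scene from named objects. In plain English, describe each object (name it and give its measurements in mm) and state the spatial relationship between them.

A is a simple wooden stool: a rectangular seat 290 mm (x) by 300 mm (y), 36 mm thick, top face at z = 422 mm, on four square legs, each 28×28 mm in cross-section. The legs rest on z = 0, each flush with a corner of the seat. Four stretchers, 28 mm wide and 20 mm tall, connect adjacent legs with their undersides at z = 142 mm, each running between the inner faces of the legs it joins and aligned with the legs' outer faces on the other axis.

B is a spool: two coaxial disc flanges of radius 73 mm and thickness 17 mm, joined by a core cylinder of radius 32 mm and height 65 mm. The lower flange rests on z = 0 and the three cylinders share a vertical axis.

The spool is on top of the stool.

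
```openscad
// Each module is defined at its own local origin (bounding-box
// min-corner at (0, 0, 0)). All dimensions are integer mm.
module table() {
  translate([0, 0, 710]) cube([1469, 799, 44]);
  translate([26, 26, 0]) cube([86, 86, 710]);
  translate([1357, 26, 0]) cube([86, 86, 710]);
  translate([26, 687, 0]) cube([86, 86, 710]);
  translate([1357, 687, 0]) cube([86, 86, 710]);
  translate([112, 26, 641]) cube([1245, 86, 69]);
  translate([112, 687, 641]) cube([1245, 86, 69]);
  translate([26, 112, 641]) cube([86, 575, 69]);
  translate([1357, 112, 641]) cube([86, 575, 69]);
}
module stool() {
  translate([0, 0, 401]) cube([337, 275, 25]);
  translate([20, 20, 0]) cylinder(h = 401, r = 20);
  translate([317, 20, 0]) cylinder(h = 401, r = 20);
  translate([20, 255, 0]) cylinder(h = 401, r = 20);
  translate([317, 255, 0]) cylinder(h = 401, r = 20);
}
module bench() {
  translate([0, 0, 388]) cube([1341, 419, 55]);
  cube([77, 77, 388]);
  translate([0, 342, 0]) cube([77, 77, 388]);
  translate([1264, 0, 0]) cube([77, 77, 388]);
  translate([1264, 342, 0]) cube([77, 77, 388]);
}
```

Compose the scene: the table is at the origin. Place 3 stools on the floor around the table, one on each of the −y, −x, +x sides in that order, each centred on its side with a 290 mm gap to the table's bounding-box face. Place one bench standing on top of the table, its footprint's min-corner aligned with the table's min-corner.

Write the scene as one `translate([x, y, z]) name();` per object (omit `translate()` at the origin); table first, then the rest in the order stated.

table();
translate([566, -565, 0]) stool();
translate([-627, 262, 0]) stool();
translate([1759, 262, 0]) stool();
translate([0, 0, 754]) bench();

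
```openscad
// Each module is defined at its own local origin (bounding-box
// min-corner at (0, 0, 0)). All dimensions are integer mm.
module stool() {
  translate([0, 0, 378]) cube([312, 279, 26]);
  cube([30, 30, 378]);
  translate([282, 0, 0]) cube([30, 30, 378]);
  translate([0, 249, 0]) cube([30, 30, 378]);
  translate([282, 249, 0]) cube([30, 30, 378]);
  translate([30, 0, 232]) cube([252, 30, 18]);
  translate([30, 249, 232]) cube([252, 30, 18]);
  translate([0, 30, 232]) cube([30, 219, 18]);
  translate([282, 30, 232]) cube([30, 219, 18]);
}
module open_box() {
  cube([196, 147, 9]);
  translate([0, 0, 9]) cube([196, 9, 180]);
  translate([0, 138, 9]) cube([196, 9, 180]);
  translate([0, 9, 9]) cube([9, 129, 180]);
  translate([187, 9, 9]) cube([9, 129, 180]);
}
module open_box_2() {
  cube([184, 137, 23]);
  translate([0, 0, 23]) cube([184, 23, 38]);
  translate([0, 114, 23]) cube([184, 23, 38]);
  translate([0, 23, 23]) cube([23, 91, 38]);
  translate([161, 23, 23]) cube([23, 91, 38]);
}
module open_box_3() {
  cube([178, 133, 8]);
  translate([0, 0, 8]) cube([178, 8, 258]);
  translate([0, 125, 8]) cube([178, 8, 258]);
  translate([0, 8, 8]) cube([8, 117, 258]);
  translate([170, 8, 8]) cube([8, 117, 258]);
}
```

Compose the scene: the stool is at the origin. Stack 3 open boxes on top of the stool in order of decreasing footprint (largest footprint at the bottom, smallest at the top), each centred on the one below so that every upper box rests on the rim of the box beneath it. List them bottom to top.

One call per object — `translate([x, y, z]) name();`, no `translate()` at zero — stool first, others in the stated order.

stool();
translate([58, 66, 404]) open_box();
translate([64, 71, 593]) open_box_2();
translate([67, 73, 654]) open_box_3();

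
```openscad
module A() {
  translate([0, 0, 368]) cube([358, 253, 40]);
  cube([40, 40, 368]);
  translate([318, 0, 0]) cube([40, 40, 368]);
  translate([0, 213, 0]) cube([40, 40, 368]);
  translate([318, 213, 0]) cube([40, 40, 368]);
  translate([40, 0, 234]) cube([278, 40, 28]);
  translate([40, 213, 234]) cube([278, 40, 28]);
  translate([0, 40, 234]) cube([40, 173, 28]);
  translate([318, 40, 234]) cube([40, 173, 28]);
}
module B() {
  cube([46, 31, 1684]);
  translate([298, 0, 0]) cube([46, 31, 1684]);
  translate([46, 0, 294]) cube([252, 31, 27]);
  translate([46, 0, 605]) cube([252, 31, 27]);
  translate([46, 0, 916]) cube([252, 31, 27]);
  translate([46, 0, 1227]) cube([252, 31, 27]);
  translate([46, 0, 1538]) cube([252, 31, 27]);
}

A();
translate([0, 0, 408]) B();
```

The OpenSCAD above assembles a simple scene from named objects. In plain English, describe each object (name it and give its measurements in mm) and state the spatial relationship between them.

A is a four-legged stool. The seat is a 358×253×40 mm slab whose top surface is at z = 408 mm; four square legs, each 40×40 mm in cross-section, run from the floor (z = 0) to the underside of the seat, each flush with a corner of the seat. Four stretchers, 40 mm wide and 28 mm tall, connect adjacent legs with their undersides at z = 234 mm, each running between the inner faces of the legs it joins and aligned with the legs' outer faces on the other axis.

B is a wooden ladder with two side rails of 46×31 mm section and 1684 mm height, set 344 mm apart overall. Between them run 5 rectangular rungs (31 mm deep, 27 mm thick), front faces flush with the rails' −y face. The bottom of the first rung is 294 mm above the floor and each subsequent rung is 311 mm higher than the one below.

The ladder is on top of the stool.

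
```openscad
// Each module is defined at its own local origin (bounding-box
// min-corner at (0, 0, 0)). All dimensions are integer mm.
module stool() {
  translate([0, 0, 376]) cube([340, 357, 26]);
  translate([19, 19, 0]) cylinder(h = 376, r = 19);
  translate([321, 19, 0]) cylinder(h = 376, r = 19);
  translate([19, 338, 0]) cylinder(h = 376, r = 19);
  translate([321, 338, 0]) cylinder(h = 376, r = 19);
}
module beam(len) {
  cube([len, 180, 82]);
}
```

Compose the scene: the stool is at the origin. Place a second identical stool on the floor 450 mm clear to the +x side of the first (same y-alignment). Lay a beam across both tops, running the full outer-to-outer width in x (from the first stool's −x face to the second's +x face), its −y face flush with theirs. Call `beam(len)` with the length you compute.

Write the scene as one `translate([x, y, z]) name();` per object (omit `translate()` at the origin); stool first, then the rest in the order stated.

stool();
translate([790, 0, 0]) stool();
translate([0, 0, 402]) beam(1130);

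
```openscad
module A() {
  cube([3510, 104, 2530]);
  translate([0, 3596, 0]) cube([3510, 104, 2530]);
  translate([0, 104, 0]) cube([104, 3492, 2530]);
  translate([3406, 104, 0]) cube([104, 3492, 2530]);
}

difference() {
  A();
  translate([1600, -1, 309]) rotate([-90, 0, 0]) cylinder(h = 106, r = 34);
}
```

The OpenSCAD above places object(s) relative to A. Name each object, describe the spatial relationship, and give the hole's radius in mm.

A is a house frame. The house frame has a circular hole through its front wall. The hole's radius is 34 mm.

The subtracted cylinder has r = 34 mm.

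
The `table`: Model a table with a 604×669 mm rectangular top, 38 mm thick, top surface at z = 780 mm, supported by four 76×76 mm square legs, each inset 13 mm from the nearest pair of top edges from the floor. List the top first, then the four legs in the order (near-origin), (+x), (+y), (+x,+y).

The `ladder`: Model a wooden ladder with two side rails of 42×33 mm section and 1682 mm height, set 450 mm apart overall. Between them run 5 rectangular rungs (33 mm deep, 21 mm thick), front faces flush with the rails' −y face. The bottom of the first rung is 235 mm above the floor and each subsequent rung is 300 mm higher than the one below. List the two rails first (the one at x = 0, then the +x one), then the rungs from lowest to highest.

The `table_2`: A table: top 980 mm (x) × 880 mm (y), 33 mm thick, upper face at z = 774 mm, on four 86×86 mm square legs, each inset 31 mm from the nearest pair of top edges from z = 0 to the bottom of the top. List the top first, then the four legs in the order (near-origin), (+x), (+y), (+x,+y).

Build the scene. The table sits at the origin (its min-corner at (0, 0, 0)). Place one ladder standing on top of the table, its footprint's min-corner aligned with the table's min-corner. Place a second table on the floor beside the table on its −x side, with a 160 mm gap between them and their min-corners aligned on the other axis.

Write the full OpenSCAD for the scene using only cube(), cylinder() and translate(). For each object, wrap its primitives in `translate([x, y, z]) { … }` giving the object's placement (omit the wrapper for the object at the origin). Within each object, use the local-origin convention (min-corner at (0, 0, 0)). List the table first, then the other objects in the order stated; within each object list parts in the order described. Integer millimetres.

translate([0, 0, 742]) cube([604, 669, 38]);
translate([13, 13, 0]) cube([76, 76, 742]);
translate([515, 13, 0]) cube([76, 76, 742]);
translate([13, 580, 0]) cube([76, 76, 742]);
translate([515, 580, 0]) cube([76, 76, 742]);
translate([0, 0, 780]) {
  cube([42, 33, 1682]);
  translate([408, 0, 0]) cube([42, 33, 1682]);
  translate([42, 0, 235]) cube([366, 33, 21]);
  translate([42, 0, 535]) cube([366, 33, 21]);
  translate([42, 0, 835]) cube([366, 33, 21]);
  translate([42, 0, 1135]) cube([366, 33, 21]);
  translate([42, 0, 1435]) cube([366, 33, 21]);
}
translate([-1140, 0, 0]) {
  translate([0, 0, 741]) cube([980, 880, 33]);
  translate([31, 31, 0]) cube([86, 86, 741]);
  translate([863, 31, 0]) cube([86, 86, 741]);
  translate([31, 763, 0]) cube([86, 86, 741]);
  translate([863, 763, 0]) cube([86, 86, 741]);
}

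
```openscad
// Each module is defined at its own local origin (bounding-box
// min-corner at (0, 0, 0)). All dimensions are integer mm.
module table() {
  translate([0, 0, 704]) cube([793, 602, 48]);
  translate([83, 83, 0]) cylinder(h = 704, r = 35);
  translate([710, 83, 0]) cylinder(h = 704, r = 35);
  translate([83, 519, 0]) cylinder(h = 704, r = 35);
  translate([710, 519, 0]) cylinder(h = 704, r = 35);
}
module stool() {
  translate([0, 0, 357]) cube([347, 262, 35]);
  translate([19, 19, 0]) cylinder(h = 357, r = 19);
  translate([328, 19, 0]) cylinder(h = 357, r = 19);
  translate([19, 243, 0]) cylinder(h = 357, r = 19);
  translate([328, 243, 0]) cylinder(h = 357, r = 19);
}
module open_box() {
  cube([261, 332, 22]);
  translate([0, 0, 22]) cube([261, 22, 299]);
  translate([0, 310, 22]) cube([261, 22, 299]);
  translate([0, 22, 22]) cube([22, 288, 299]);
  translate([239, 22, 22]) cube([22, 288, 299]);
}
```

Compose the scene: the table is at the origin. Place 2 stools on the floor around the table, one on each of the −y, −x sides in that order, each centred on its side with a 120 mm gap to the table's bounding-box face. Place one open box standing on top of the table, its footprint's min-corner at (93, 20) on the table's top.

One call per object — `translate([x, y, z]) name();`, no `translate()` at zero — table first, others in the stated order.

table();
translate([223, -382, 0]) stool();
translate([-467, 170, 0]) stool();
translate([93, 20, 752]) open_box();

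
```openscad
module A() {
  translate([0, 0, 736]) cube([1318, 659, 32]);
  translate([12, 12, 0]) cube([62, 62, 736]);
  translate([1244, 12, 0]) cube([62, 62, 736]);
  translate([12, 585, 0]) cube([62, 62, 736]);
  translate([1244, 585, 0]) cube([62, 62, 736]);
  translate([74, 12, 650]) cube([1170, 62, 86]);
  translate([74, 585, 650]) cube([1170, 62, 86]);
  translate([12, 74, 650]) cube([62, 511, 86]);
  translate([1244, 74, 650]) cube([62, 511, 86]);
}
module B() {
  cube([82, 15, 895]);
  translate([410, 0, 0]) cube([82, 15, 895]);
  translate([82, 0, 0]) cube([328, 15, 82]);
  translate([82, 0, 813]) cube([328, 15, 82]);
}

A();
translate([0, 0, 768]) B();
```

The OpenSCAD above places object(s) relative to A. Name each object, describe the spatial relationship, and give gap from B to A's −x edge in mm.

A is a table. B is a picture frame. The picture frame is on top of the table. The gap from the picture frame to the table's −x edge is 0 mm.

The picture frame's min-x is at 0; the table's min-x is 0; gap = 0 mm.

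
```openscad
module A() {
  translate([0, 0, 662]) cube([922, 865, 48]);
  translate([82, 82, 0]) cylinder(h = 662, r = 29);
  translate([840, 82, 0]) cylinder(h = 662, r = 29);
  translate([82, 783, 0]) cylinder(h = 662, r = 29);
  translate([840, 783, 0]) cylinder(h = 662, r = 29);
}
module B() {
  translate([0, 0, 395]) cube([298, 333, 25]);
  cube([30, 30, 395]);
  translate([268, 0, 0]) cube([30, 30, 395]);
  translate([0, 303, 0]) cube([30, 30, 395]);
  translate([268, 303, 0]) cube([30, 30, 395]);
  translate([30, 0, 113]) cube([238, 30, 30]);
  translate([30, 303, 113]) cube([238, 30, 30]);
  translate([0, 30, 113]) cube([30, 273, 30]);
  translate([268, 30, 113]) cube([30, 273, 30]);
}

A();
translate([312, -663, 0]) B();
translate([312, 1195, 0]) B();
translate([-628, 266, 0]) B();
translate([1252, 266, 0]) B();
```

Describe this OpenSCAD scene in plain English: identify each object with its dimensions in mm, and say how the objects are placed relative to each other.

A is a table: top 922 mm (x) × 865 mm (y), 48 mm thick, upper face at z = 710 mm, on four round legs of 58 mm diameter, each leg's bounding box inset 53 mm from the nearest pair of top edges, running from z = 0 to the bottom of the top.

B is a simple wooden stool: a rectangular seat 298 mm (x) by 333 mm (y), 25 mm thick, top face at z = 420 mm, on four square legs, each 30×30 mm in cross-section. The legs rest on z = 0, each flush with a corner of the seat. Four stretchers, 30 mm wide and 30 mm tall, connect adjacent legs with their undersides at z = 113 mm, each running between the inner faces of the legs it joins and aligned with the legs' outer faces on the other axis.

Four stools sit around the table at the −y, +y, −x, +x sides.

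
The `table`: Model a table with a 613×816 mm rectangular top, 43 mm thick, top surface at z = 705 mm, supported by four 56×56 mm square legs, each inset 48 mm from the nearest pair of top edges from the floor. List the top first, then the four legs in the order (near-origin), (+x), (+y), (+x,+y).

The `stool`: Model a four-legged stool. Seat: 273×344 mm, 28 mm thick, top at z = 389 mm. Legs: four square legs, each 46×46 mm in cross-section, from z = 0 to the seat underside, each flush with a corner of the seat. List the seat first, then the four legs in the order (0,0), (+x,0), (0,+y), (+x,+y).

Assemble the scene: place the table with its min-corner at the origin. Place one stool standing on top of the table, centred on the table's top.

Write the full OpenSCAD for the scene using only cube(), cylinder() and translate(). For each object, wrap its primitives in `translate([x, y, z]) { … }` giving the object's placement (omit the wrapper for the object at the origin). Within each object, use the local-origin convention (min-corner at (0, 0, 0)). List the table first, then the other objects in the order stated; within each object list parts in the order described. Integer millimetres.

translate([0, 0, 662]) cube([613, 816, 43]);
translate([48, 48, 0]) cube([56, 56, 662]);
translate([509, 48, 0]) cube([56, 56, 662]);
translate([48, 712, 0]) cube([56, 56, 662]);
translate([509, 712, 0]) cube([56, 56, 662]);
translate([170, 236, 705]) {
  translate([0, 0, 361]) cube([273, 344, 28]);
  cube([46, 46, 361]);
  translate([227, 0, 0]) cube([46, 46, 361]);
  translate([0, 298, 0]) cube([46, 46, 361]);
  translate([227, 298, 0]) cube([46, 46, 361]);
}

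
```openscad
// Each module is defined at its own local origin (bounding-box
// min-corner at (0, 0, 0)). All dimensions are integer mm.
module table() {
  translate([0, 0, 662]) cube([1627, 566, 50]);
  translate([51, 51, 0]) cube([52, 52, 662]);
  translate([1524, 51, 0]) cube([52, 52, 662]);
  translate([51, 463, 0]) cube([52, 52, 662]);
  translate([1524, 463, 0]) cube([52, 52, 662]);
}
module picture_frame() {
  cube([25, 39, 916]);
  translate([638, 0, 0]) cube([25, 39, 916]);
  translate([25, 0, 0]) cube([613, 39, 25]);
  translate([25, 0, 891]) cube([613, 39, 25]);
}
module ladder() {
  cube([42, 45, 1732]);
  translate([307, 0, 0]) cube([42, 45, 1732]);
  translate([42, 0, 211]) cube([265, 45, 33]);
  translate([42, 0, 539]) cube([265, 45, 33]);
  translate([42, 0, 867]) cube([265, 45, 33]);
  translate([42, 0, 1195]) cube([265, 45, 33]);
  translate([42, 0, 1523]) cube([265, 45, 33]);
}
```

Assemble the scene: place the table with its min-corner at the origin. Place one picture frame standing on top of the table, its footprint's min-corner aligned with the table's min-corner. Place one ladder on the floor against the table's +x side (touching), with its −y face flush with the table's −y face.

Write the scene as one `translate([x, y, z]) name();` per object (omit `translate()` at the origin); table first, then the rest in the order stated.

table();
translate([0, 0, 712]) picture_frame();
translate([1627, 0, 0]) ladder();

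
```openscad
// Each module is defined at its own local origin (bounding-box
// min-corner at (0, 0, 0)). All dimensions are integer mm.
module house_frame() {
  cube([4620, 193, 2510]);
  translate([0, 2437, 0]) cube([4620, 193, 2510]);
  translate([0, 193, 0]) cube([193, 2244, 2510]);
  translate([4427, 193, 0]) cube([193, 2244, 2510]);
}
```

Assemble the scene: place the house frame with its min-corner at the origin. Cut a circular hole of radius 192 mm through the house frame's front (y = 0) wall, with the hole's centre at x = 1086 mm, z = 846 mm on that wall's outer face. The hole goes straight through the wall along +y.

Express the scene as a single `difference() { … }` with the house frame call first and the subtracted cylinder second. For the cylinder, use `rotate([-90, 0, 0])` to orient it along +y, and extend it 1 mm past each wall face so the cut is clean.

difference() {
  house_frame();
  translate([1086, -1, 846]) rotate([-90, 0, 0]) cylinder(h = 195, r = 192);
}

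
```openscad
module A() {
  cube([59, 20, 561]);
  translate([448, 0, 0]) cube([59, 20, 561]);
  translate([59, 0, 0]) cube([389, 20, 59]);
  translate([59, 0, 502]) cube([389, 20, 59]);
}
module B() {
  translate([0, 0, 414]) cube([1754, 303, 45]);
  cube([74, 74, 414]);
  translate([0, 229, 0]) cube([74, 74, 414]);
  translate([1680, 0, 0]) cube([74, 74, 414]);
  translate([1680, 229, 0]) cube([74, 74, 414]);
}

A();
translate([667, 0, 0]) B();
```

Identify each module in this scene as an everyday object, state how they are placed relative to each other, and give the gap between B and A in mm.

A is a picture frame. B is a bench. The bench is on the floor beside the picture frame on its +x side. The gap between the bench and the picture frame is 160 mm.

The bench's nearest face is 160 mm from the picture frame's +x face.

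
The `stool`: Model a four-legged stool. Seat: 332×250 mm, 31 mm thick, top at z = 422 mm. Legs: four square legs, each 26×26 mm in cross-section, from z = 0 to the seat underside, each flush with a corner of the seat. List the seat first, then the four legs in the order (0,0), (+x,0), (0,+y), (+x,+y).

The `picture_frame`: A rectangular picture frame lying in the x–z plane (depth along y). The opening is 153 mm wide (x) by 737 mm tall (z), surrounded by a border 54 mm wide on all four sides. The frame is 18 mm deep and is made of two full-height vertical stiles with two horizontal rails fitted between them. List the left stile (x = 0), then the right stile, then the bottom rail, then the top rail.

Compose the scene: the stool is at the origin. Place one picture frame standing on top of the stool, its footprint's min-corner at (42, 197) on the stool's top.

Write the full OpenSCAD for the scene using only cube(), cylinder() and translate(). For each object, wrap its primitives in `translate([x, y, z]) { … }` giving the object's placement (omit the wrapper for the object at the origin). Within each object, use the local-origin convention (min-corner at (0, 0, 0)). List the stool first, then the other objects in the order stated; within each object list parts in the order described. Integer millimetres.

translate([0, 0, 391]) cube([332, 250, 31]);
cube([26, 26, 391]);
translate([306, 0, 0]) cube([26, 26, 391]);
translate([0, 224, 0]) cube([26, 26, 391]);
translate([306, 224, 0]) cube([26, 26, 391]);
translate([42, 197, 422]) {
  cube([54, 18, 845]);
  translate([207, 0, 0]) cube([54, 18, 845]);
  translate([54, 0, 0]) cube([153, 18, 54]);
  translate([54, 0, 791]) cube([153, 18, 54]);
}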